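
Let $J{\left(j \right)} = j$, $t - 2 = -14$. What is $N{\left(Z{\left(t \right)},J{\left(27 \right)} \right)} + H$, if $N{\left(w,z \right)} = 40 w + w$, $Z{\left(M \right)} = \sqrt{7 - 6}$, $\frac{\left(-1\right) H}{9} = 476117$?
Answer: $-4285012$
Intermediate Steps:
$t = -12$ ($t = 2 - 14 = -12$)
$H = -4285053$ ($H = \left(-9\right) 476117 = -4285053$)
$Z{\left(M \right)} = 1$ ($Z{\left(M \right)} = \sqrt{1} = 1$)
$N{\left(w,z \right)} = 41 w$
$N{\left(Z{\left(t \right)},J{\left(27 \right)} \right)} + H = 41 \cdot 1 - 4285053 = 41 - 4285053 = -4285012$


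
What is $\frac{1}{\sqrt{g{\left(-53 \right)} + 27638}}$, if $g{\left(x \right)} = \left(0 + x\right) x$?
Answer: $\frac{\sqrt{3383}}{10149} \approx 0.005731$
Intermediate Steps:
$g{\left(x \right)} = x^{2}$ ($g{\left(x \right)} = x x = x^{2}$)
$\frac{1}{\sqrt{g{\left(-53 \right)} + 27638}} = \frac{1}{\sqrt{\left(-53\right)^{2} + 27638}} = \frac{1}{\sqrt{2809 + 27638}} = \frac{1}{\sqrt{30447}} = \frac{1}{3 \sqrt{3383}} = \frac{\sqrt{3383}}{10149}$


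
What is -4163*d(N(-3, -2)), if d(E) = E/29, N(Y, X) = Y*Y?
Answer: -37467/29 ≈ -1292.0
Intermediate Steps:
N(Y, X) = Y²
d(E) = E/29 (d(E) = E*(1/29) = E/29)
-4163*d(N(-3, -2)) = -4163*(-3)²/29 = -4163*9/29 = -37467/29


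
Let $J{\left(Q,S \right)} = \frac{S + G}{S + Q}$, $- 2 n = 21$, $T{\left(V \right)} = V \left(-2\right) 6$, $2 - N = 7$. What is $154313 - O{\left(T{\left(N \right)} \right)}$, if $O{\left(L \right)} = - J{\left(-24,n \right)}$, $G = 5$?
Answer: $\frac{10647608}{69} \approx 1.5431 \cdot 10^{5}$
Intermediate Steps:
$N = -5$ ($N = 2 - 7 = -5$)
$T{\left(V \right)} = - 12 V$ ($T{\left(V \right)} = - 2 V 6 = - 12 V$)
$n = - \frac{21}{2}$ ($n = \left(- \frac{1}{2}\right) 21 = - \frac{21}{2} \approx -10.5$)
$J{\left(Q,S \right)} = \frac{5 + S}{Q + S}$ ($J{\left(Q,S \right)} = \frac{S + 5}{S + Q} = \frac{5 + S}{Q + S}$)
$O{\left(L \right)} = - \frac{11}{69}$ ($O{\left(L \right)} = - \frac{5 - \frac{21}{2}}{-24 - \frac{21}{2}} = - \frac{-11}{\left(- \frac{69}{2}\right) 2} = - \frac{\left(-2\right) \left(-11\right)}{69 \cdot 2} = \left(-1\right) \frac{11}{69} = - \frac{11}{69}$)
$154313 - O{\left(T{\left(N \right)} \right)} = 154313 - - \frac{11}{69} = 154313 + \frac{11}{69} = \frac{10647608}{69}$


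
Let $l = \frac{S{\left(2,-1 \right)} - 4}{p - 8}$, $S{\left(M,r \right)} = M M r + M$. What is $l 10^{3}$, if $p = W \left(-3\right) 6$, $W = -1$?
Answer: $-600$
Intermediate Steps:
$p = 18$ ($p = \left(-1\right) \left(-3\right) 6 = 3 \cdot 6 = 18$)
$S{\left(M,r \right)} = M + r M^{2}$ ($S{\left(M,r \right)} = M^{2} r + M = r M^{2} + M = M + r M^{2}$)
$l = - \frac{3}{5}$ ($l = \frac{2 \left(1 + 2 \left(-1\right)\right) - 4}{18 - 8} = \frac{2 \left(1 - 2\right) - 4}{10} = \left(2 \left(-1\right) - 4\right) \frac{1}{10} = \left(-2 - 4\right) \frac{1}{10} = \left(-6\right) \frac{1}{10} = - \frac{3}{5} \approx -0.6$)
$l 10^{3} = - \frac{3 \cdot 10^{3}}{5} = \left(- \frac{3}{5}\right) 1000 = -600$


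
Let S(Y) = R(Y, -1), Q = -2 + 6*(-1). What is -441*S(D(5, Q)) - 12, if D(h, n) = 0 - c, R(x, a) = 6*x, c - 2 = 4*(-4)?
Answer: -37056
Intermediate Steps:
Q = -8 (Q = -2 - 6 = -8)
c = -14 (c = 2 + 4*(-4) = 2 - 16 = -14)
D(h, n) = 14 (D(h, n) = 0 - 1*(-14) = 0 + 14 = 14)
S(Y) = 6*Y
-441*S(D(5, Q)) - 12 = -2646*14 - 12 = -441*84 - 12 = -37044 - 12 = -37056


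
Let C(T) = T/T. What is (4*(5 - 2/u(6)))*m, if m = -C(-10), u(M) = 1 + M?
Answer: -132/7 ≈ -18.857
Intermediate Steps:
C(T) = 1
m = -1 (m = -1*1 = -1)
(4*(5 - 2/u(6)))*m = (4*(5 - 2/(1 + 6)))*(-1) = (4*(5 - 2/7))*(-1) = (4*(33/7))*(-1) = (132/7)*(-1) = -132/7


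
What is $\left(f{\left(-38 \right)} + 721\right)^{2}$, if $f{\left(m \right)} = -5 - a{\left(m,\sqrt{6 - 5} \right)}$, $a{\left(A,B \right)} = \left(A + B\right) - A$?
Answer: $511225$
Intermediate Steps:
$a{\left(A,B \right)} = B$
$f{\left(m \right)} = -6$ ($f{\left(m \right)} = -5 - \sqrt{6 - 5} = -5 - \sqrt{1} = -5 - 1 = -6$)
$\left(f{\left(-38 \right)} + 721\right)^{2} = \left(-6 + 721\right)^{2} = 715^{2} = 511225$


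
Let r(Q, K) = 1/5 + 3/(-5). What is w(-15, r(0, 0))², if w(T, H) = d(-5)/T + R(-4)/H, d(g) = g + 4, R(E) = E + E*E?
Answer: 201601/225 ≈ 896.00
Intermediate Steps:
R(E) = E + E²
r(Q, K) = -⅖ (r(Q, K) = 1*(⅕) + 3*(-⅕) = ⅕ - ⅗ = -⅖)
d(g) = 4 + g
w(T, H) = -1/T + 12/H (w(T, H) = (4 - 5)/T + (-4*(1 - 4))/H = -1/T + (-4*(-3))/H = -1/T + 12/H)
w(-15, r(0, 0))² = (-1/(-15) + 12/(-⅖))² = (-1*(-1/15) + 12*(-5/2))² = (1/15 - 30)² = (-449/15)² = 201601/225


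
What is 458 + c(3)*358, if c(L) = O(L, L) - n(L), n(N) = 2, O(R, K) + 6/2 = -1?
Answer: -1690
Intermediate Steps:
O(R, K) = -4 (O(R, K) = -3 - 1 = -4)
c(L) = -6 (c(L) = -4 - 1*2 = -4 - 2 = -6)
458 + c(3)*358 = 458 - 6*358 = 458 - 2148 = -1690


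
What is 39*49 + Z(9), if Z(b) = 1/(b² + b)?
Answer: 171991/90 ≈ 1911.0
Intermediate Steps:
Z(b) = 1/(b + b²)
39*49 + Z(9) = 39*49 + 1/(9*(1 + 9)) = 1911 + (⅑)/10 = 1911 + (⅑)*(⅒) = 1911 + 1/90 = 171991/90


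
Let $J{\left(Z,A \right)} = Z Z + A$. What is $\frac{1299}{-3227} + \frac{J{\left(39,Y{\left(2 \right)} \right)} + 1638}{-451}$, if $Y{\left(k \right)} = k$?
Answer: $- \frac{10786396}{1455377} \approx -7.4114$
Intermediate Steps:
$J{\left(Z,A \right)} = A + Z^{2}$ ($J{\left(Z,A \right)} = Z^{2} + A = A + Z^{2}$)
$\frac{1299}{-3227} + \frac{J{\left(39,Y{\left(2 \right)} \right)} + 1638}{-451} = \frac{1299}{-3227} + \frac{\left(2 + 39^{2}\right) + 1638}{-451} = 1299 \left(- \frac{1}{3227}\right) + \left(\left(2 + 1521\right) + 1638\right) \left(- \frac{1}{451}\right) = - \frac{1299}{3227} + \left(1523 + 1638\right) \left(- \frac{1}{451}\right) = - \frac{1299}{3227} + 3161 \left(- \frac{1}{451}\right) = - \frac{1299}{3227} - \frac{3161}{451} = - \frac{10786396}{1455377}$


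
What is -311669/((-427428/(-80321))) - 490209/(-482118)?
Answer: -64886683455505/1107907164 ≈ -58567.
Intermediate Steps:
-311669/((-427428/(-80321))) - 490209/(-482118) = -311669/((-427428*(-1/80321))) - 490209*(-1/482118) = -311669/13788/2591 + 163403/160706 = -311669*2591/13788 + 163403/160706 = -807534379/13788 + 163403/160706 = -64886683455505/1107907164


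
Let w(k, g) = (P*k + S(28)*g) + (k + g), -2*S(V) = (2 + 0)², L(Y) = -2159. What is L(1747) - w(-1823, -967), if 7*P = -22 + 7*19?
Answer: 193232/7 ≈ 27605.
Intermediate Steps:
S(V) = -2 (S(V) = -(2 + 0)²/2 = -½*2² = -½*4 = -2)
P = 111/7 (P = (-22 + 7*19)/7 = (-22 + 133)/7 = (⅐)*111 = 111/7 ≈ 15.857)
w(k, g) = -g + 118*k/7 (w(k, g) = (111*k/7 - 2*g) + (k + g) = (-2*g + 111*k/7) + (g + k) = -g + 118*k/7)
L(1747) - w(-1823, -967) = -2159 - (-1*(-967) + (118/7)*(-1823)) = -2159 - (967 - 215114/7) = -2159 - 1*(-208345/7) = -2159 + 208345/7 = 193232/7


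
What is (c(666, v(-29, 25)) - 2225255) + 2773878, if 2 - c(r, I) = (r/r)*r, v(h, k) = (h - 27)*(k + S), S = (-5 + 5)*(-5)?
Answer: 547959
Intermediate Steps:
S = 0 (S = 0*(-5) = 0)
v(h, k) = k*(-27 + h) (v(h, k) = (h - 27)*(k + 0) = (-27 + h)*k = k*(-27 + h))
c(r, I) = 2 - r (c(r, I) = 2 - r/r*r = 2 - r)
(c(666, v(-29, 25)) - 2225255) + 2773878 = ((2 - 1*666) - 2225255) + 2773878 = ((2 - 666) - 2225255) + 2773878 = (-664 - 2225255) + 2773878 = -2225919 + 2773878 = 547959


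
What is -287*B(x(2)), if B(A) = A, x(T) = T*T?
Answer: -1148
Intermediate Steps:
x(T) = T**2
-287*B(x(2)) = -287*2**2 = -287*4 = -1148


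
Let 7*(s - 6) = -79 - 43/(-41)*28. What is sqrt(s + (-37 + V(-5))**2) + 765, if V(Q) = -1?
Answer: 765 + sqrt(118851005)/287 ≈ 802.99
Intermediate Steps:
s = -313/287 (s = 6 + (-79 - 43/(-41)*28)/7 = 6 + (-79 - 43*(-1/41)*28)/7 = 6 + (-79 + (43/41)*28)/7 = 6 + (-79 + 1204/41)/7 = 6 + (1/7)*(-2035/41) = 6 - 2035/287 = -313/287 ≈ -1.0906)
sqrt(s + (-37 + V(-5))**2) + 765 = sqrt(-313/287 + (-37 - 1)**2) + 765 = sqrt(-313/287 + (-38)**2) + 765 = sqrt(-313/287 + 1444) + 765 = sqrt(414115/287) + 765 = sqrt(118851005)/287 + 765 = 765 + sqrt(118851005)/287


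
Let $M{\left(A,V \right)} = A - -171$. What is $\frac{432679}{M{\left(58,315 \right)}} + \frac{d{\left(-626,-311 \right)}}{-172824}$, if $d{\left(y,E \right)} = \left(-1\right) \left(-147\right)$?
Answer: $\frac{24925760611}{13192232} \approx 1889.4$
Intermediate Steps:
$M{\left(A,V \right)} = 171 + A$ ($M{\left(A,V \right)} = A + 171 = 171 + A$)
$d{\left(y,E \right)} = 147$
$\frac{432679}{M{\left(58,315 \right)}} + \frac{d{\left(-626,-311 \right)}}{-172824} = \frac{432679}{171 + 58} + \frac{147}{-172824} = \frac{432679}{229} + 147 \left(- \frac{1}{172824}\right) = 432679 \cdot \frac{1}{229} - \frac{49}{57608} = \frac{432679}{229} - \frac{49}{57608} = \frac{24925760611}{13192232}$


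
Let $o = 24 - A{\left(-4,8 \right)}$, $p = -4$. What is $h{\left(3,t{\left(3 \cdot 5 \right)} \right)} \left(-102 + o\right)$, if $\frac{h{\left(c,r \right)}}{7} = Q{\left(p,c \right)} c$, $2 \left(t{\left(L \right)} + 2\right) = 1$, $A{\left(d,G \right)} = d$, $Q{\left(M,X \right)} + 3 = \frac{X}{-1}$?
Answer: $9324$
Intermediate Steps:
$Q{\left(M,X \right)} = -3 - X$ ($Q{\left(M,X \right)} = -3 + \frac{X}{-1} = -3 + X \left(-1\right) = -3 - X$)
$t{\left(L \right)} = - \frac{3}{2}$ ($t{\left(L \right)} = -2 + \frac{1}{2} \cdot 1 = -2 + \frac{1}{2} = - \frac{3}{2}$)
$h{\left(c,r \right)} = 7 c \left(-3 - c\right)$ ($h{\left(c,r \right)} = 7 \left(-3 - c\right) c = 7 c \left(-3 - c\right)$)
$o = 28$ ($o = 24 - -4 = 24 + 4 = 28$)
$h{\left(3,t{\left(3 \cdot 5 \right)} \right)} \left(-102 + o\right) = \left(-7\right) 3 \left(3 + 3\right) \left(-102 + 28\right) = \left(-7\right) 3 \cdot 6 \left(-74\right) = \left(-126\right) \left(-74\right) = 9324$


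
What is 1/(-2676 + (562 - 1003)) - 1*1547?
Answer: -4822000/3117 ≈ -1547.0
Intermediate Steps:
1/(-2676 + (562 - 1003)) - 1*1547 = 1/(-2676 - 441) - 1547 = 1/(-3117) - 1547 = -1/3117 - 1547 = -4822000/3117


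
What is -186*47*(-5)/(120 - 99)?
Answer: 14570/7 ≈ 2081.4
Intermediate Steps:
-186*47*(-5)/(120 - 99) = -(-43710)/21 = -186*(-235/21) = 14570/7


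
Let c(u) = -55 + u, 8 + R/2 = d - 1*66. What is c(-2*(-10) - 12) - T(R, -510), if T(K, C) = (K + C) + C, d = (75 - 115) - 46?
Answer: 1293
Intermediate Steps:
d = -86 (d = -40 - 46 = -86)
R = -320 (R = -16 + 2*(-86 - 1*66) = -16 + 2*(-86 - 66) = -16 + 2*(-152) = -16 - 304 = -320)
T(K, C) = K + 2*C (T(K, C) = (C + K) + C = K + 2*C)
c(-2*(-10) - 12) - T(R, -510) = (-55 + (-2*(-10) - 12)) - (-320 + 2*(-510)) = (-55 + (20 - 12)) - (-320 - 1020) = (-55 + 8) - 1*(-1340) = -47 + 1340 = 1293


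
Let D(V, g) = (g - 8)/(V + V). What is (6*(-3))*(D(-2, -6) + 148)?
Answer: -2727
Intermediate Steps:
D(V, g) = (-8 + g)/(2*V) (D(V, g) = (-8 + g)/((2*V)) = (-8 + g)*(1/(2*V)) = (-8 + g)/(2*V))
(6*(-3))*(D(-2, -6) + 148) = (6*(-3))*((½)*(-8 - 6)/(-2) + 148) = -18*((½)*(-½)*(-14) + 148) = -18*(7/2 + 148) = -18*303/2 = -2727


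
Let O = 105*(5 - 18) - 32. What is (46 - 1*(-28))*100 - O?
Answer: 8797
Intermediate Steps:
O = -1397 (O = 105*(-13) - 32 = -1365 - 32 = -1397)
(46 - 1*(-28))*100 - O = (46 - 1*(-28))*100 - 1*(-1397) = (46 + 28)*100 + 1397 = 74*100 + 1397 = 7400 + 1397 = 8797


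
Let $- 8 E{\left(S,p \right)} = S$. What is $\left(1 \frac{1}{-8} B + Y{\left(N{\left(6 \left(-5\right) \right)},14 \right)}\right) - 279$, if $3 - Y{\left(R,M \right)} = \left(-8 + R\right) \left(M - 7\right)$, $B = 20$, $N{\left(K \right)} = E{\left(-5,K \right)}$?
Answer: $- \frac{1815}{8} \approx -226.88$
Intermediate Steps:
$E{\left(S,p \right)} = - \frac{S}{8}$
$N{\left(K \right)} = \frac{5}{8}$ ($N{\left(K \right)} = \left(- \frac{1}{8}\right) \left(-5\right) = \frac{5}{8}$)
$Y{\left(R,M \right)} = 3 - \left(-8 + R\right) \left(-7 + M\right)$ ($Y{\left(R,M \right)} = 3 - \left(-8 + R\right) \left(M - 7\right) = 3 - \left(-8 + R\right) \left(-7 + M\right)$)
$\left(1 \frac{1}{-8} B + Y{\left(N{\left(6 \left(-5\right) \right)},14 \right)}\right) - 279 = \left(1 \frac{1}{-8} \cdot 20 + \left(-53 + 7 \cdot \frac{5}{8} + 8 \cdot 14 - 14 \cdot \frac{5}{8}\right)\right) - 279 = \left(1 \left(- \frac{1}{8}\right) 20 + \left(-53 + \frac{35}{8} + 112 - \frac{35}{4}\right)\right) - 279 = \left(\left(- \frac{1}{8}\right) 20 + \frac{437}{8}\right) - 279 = \left(- \frac{5}{2} + \frac{437}{8}\right) - 279 = \frac{417}{8} - 279 = - \frac{1815}{8}$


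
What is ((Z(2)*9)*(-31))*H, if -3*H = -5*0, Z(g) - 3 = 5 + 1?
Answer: 0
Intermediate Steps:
Z(g) = 9 (Z(g) = 3 + (5 + 1) = 3 + 6 = 9)
H = 0 (H = -(-5)*0/3 = -⅓*0 = 0)
((Z(2)*9)*(-31))*H = ((9*9)*(-31))*0 = (81*(-31))*0 = -2511*0 = 0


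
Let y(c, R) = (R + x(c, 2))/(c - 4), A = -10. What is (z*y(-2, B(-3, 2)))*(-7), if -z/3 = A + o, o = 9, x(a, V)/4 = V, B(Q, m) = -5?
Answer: 21/2 ≈ 10.500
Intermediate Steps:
x(a, V) = 4*V
z = 3 (z = -3*(-10 + 9) = -3*(-1) = 3)
y(c, R) = (8 + R)/(-4 + c) (y(c, R) = (R + 4*2)/(c - 4) = (R + 8)/(-4 + c) = (8 + R)/(-4 + c))
(z*y(-2, B(-3, 2)))*(-7) = (3*((8 - 5)/(-4 - 2)))*(-7) = (3*(3/(-6)))*(-7) = (3*(-⅙*3))*(-7) = (3*(-½))*(-7) = -3/2*(-7) = 21/2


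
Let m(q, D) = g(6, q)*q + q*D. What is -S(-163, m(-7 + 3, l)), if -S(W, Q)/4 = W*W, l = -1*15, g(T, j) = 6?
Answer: 106276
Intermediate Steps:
l = -15
m(q, D) = 6*q + D*q (m(q, D) = 6*q + q*D = 6*q + D*q)
S(W, Q) = -4*W² (S(W, Q) = -4*W*W = -4*W²)
-S(-163, m(-7 + 3, l)) = -(-4)*(-163)² = -(-4)*26569 = -1*(-106276) = 106276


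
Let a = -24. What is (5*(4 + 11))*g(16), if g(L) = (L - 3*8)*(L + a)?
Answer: 4800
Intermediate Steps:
g(L) = (-24 + L)² (g(L) = (L - 3*8)*(L - 24) = (L - 24)*(-24 + L) = (-24 + L)*(-24 + L) = (-24 + L)²)
(5*(4 + 11))*g(16) = (5*(4 + 11))*(576 + 16² - 48*16) = (5*15)*(576 + 256 - 768) = 75*64 = 4800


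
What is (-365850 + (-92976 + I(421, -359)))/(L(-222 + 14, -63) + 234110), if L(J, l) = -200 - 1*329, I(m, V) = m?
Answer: -458405/233581 ≈ -1.9625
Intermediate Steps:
L(J, l) = -529 (L(J, l) = -200 - 329 = -529)
(-365850 + (-92976 + I(421, -359)))/(L(-222 + 14, -63) + 234110) = (-365850 + (-92976 + 421))/(-529 + 234110) = (-365850 - 92555)/233581 = -458405*1/233581 = -458405/233581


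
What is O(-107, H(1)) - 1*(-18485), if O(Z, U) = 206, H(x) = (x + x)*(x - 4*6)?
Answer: 18691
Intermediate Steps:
H(x) = 2*x*(-24 + x) (H(x) = (2*x)*(x - 24) = (2*x)*(-24 + x) = 2*x*(-24 + x))
O(-107, H(1)) - 1*(-18485) = 206 - 1*(-18485) = 206 + 18485 = 18691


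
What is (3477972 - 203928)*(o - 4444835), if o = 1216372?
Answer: -10570129914372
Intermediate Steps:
(3477972 - 203928)*(o - 4444835) = (3477972 - 203928)*(1216372 - 4444835) = 3274044*(-3228463) = -10570129914372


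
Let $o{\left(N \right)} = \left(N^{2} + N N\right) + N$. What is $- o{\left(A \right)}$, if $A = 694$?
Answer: $-963966$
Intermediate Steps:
$o{\left(N \right)} = N + 2 N^{2}$ ($o{\left(N \right)} = \left(N^{2} + N^{2}\right) + N = 2 N^{2} + N = N + 2 N^{2}$)
$- o{\left(A \right)} = - 694 \left(1 + 2 \cdot 694\right) = - 694 \left(1 + 1388\right) = - 694 \cdot 1389 = \left(-1\right) 963966 = -963966$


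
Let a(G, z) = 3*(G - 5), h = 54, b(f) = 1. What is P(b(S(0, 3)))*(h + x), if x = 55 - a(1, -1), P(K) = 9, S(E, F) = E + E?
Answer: 1089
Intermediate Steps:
S(E, F) = 2*E
a(G, z) = -15 + 3*G (a(G, z) = 3*(-5 + G) = -15 + 3*G)
x = 67 (x = 55 - (-15 + 3*1) = 55 - (-15 + 3) = 55 - 1*(-12) = 55 + 12 = 67)
P(b(S(0, 3)))*(h + x) = 9*(54 + 67) = 9*121 = 1089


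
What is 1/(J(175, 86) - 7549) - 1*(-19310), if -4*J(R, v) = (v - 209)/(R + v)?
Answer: 50727582062/2627011 ≈ 19310.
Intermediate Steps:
J(R, v) = -(-209 + v)/(4*(R + v)) (J(R, v) = -(v - 209)/(4*(R + v)) = -(-209 + v)/(4*(R + v)))
1/(J(175, 86) - 7549) - 1*(-19310) = 1/((209 - 1*86)/(4*(175 + 86)) - 7549) - 1*(-19310) = 1/((1/4)*(209 - 86)/261 - 7549) + 19310 = 1/((1/4)*(1/261)*123 - 7549) + 19310 = 1/(41/348 - 7549) + 19310 = 1/(-2627011/348) + 19310 = -348/2627011 + 19310 = 50727582062/2627011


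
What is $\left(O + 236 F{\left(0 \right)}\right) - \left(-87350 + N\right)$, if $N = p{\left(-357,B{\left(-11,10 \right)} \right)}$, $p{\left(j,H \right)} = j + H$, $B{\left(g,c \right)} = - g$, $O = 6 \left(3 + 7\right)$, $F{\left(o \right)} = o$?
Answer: $87756$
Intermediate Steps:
$O = 60$ ($O = 6 \cdot 10 = 60$)
$p{\left(j,H \right)} = H + j$
$N = -346$ ($N = \left(-1\right) \left(-11\right) - 357 = 11 - 357 = -346$)
$\left(O + 236 F{\left(0 \right)}\right) - \left(-87350 + N\right) = \left(60 + 236 \cdot 0\right) - \left(-87350 - 346\right) = \left(60 + 0\right) - -87696 = 60 + 87696 = 87756$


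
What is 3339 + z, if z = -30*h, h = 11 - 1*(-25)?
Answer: 2259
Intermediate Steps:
h = 36 (h = 11 + 25 = 36)
z = -1080 (z = -30*36 = -1080)
3339 + z = 3339 - 1080 = 2259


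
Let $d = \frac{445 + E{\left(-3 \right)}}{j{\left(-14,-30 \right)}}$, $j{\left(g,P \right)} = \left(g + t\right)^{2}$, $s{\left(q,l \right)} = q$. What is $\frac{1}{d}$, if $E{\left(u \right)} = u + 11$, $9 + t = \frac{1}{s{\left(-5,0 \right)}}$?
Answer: $\frac{13456}{11325} \approx 1.1882$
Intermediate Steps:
$t = - \frac{46}{5}$ ($t = -9 + \frac{1}{-5} = -9 - \frac{1}{5} = - \frac{46}{5} \approx -9.2$)
$j{\left(g,P \right)} = \left(- \frac{46}{5} + g\right)^{2}$ ($j{\left(g,P \right)} = \left(g - \frac{46}{5}\right)^{2} = \left(- \frac{46}{5} + g\right)^{2}$)
$E{\left(u \right)} = 11 + u$
$d = \frac{11325}{13456}$ ($d = \frac{445 + \left(11 - 3\right)}{\frac{1}{25} \left(46 - -70\right)^{2}} = \frac{445 + 8}{\frac{1}{25} \left(46 + 70\right)^{2}} = \frac{453}{\frac{1}{25} \cdot 116^{2}} = \frac{453}{\frac{1}{25} \cdot 13456} = \frac{453}{\frac{13456}{25}} = 453 \cdot \frac{25}{13456} = \frac{11325}{13456} \approx 0.84163$)
$\frac{1}{d} = \frac{1}{\frac{11325}{13456}} = \frac{13456}{11325}$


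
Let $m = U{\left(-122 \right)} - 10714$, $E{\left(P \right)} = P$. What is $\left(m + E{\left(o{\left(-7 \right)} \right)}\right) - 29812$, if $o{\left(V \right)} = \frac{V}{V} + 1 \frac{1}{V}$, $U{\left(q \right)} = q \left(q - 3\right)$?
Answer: $- \frac{176926}{7} \approx -25275.0$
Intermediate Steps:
$U{\left(q \right)} = q \left(-3 + q\right)$
$o{\left(V \right)} = 1 + \frac{1}{V}$
$m = 4536$ ($m = - 122 \left(-3 - 122\right) - 10714 = \left(-122\right) \left(-125\right) - 10714 = 15250 - 10714 = 4536$)
$\left(m + E{\left(o{\left(-7 \right)} \right)}\right) - 29812 = \left(4536 + \frac{1 - 7}{-7}\right) - 29812 = \left(4536 - - \frac{6}{7}\right) - 29812 = \left(4536 + \frac{6}{7}\right) - 29812 = \frac{31758}{7} - 29812 = - \frac{176926}{7}$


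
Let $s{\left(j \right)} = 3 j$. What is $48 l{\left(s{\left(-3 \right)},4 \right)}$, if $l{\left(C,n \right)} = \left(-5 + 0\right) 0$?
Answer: $0$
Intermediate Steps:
$l{\left(C,n \right)} = 0$ ($l{\left(C,n \right)} = \left(-5\right) 0 = 0$)
$48 l{\left(s{\left(-3 \right)},4 \right)} = 48 \cdot 0 = 0$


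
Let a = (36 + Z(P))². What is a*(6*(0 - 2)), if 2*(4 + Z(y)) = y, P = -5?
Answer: -10443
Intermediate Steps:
Z(y) = -4 + y/2
a = 3481/4 (a = (36 + (-4 + (½)*(-5)))² = (36 + (-4 - 5/2))² = (36 - 13/2)² = (59/2)² = 3481/4 ≈ 870.25)
a*(6*(0 - 2)) = 3481*(6*(0 - 2))/4 = 3481*(6*(-2))/4 = (3481/4)*(-12) = -10443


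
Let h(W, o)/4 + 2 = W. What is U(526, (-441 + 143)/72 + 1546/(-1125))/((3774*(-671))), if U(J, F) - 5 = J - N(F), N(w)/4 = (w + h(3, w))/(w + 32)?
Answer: -63317657/301833805614 ≈ -0.00020978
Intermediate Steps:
h(W, o) = -8 + 4*W
N(w) = 4*(4 + w)/(32 + w) (N(w) = 4*((w + (-8 + 4*3))/(w + 32)) = 4*((w + (-8 + 12))/(32 + w)) = 4*((w + 4)/(32 + w)) = 4*((4 + w)/(32 + w)) = 4*(4 + w)/(32 + w))
U(J, F) = 5 + J - 4*(4 + F)/(32 + F) (U(J, F) = 5 + (J - 4*(4 + F)/(32 + F)) = 5 + J - 4*(4 + F)/(32 + F))
U(526, (-441 + 143)/72 + 1546/(-1125))/((3774*(-671))) = ((144 + ((-441 + 143)/72 + 1546/(-1125)) + 32*526 + ((-441 + 143)/72 + 1546/(-1125))*526)/(32 + ((-441 + 143)/72 + 1546/(-1125))))/((3774*(-671))) = ((144 + (-298*1/72 + 1546*(-1/1125)) + 16832 + (-298*1/72 + 1546*(-1/1125))*526)/(32 + (-298*1/72 + 1546*(-1/1125))))/(-2532354) = ((144 + (-149/36 - 1546/1125) + 16832 + (-149/36 - 1546/1125)*526)/(32 + (-149/36 - 1546/1125)))*(-1/2532354) = ((144 - 24809/4500 + 16832 - 24809/4500*526)/(32 - 24809/4500))*(-1/2532354) = ((144 - 24809/4500 + 16832 - 6524767/2250)/(119191/4500))*(-1/2532354) = ((4500/119191)*(63317657/4500))*(-1/2532354) = (63317657/119191)*(-1/2532354) = -63317657/301833805614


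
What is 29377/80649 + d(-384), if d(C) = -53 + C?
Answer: -1214284/2781 ≈ -436.64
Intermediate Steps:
29377/80649 + d(-384) = 29377/80649 + (-53 - 384) = 29377*(1/80649) - 437 = 1013/2781 - 437 = -1214284/2781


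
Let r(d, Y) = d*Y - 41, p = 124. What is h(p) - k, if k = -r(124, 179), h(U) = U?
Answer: 22279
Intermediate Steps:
r(d, Y) = -41 + Y*d (r(d, Y) = Y*d - 41 = -41 + Y*d)
k = -22155 (k = -(-41 + 179*124) = -(-41 + 22196) = -1*22155 = -22155)
h(p) - k = 124 - 1*(-22155) = 124 + 22155 = 22279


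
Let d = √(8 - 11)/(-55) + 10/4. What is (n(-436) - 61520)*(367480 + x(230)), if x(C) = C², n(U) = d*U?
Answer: -26319991800 + 36657136*I*√3/11 ≈ -2.632e+10 + 5.772e+6*I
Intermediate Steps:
d = 5/2 - I*√3/55 (d = √(-3)*(-1/55) + 10*(¼) = (I*√3)*(-1/55) + 5/2 = -I*√3/55 + 5/2 = 5/2 - I*√3/55 ≈ 2.5 - 0.031492*I)
n(U) = U*(5/2 - I*√3/55) (n(U) = (5/2 - I*√3/55)*U = U*(5/2 - I*√3/55))
(n(-436) - 61520)*(367480 + x(230)) = ((1/110)*(-436)*(275 - 2*I*√3) - 61520)*(367480 + 230²) = ((-1090 + 436*I*√3/55) - 61520)*(367480 + 52900) = (-62610 + 436*I*√3/55)*420380 = -26319991800 + 36657136*I*√3/11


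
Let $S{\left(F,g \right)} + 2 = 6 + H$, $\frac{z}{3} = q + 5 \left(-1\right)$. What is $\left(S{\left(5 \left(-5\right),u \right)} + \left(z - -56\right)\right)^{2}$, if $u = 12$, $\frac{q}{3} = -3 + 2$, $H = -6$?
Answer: $900$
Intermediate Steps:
$q = -3$ ($q = 3 \left(-3 + 2\right) = 3 \left(-1\right) = -3$)
$z = -24$ ($z = 3 \left(-3 + 5 \left(-1\right)\right) = 3 \left(-3 - 5\right) = 3 \left(-8\right) = -24$)
$S{\left(F,g \right)} = -2$ ($S{\left(F,g \right)} = -2 + \left(6 - 6\right) = -2 + 0 = -2$)
$\left(S{\left(5 \left(-5\right),u \right)} + \left(z - -56\right)\right)^{2} = \left(-2 - -32\right)^{2} = \left(-2 + \left(-24 + 56\right)\right)^{2} = \left(-2 + 32\right)^{2} = 30^{2} = 900$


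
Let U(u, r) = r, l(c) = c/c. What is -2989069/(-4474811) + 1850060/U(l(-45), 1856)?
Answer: 2071054137681/2076312304 ≈ 997.47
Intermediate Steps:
l(c) = 1
-2989069/(-4474811) + 1850060/U(l(-45), 1856) = -2989069/(-4474811) + 1850060/1856 = -2989069*(-1/4474811) + 1850060*(1/1856) = 2989069/4474811 + 462515/464 = 2071054137681/2076312304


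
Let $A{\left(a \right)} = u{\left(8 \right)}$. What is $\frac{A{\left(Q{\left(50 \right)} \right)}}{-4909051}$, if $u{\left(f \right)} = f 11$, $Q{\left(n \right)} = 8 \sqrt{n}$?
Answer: $- \frac{88}{4909051} \approx -1.7926 \cdot 10^{-5}$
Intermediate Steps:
$u{\left(f \right)} = 11 f$
$A{\left(a \right)} = 88$ ($A{\left(a \right)} = 11 \cdot 8 = 88$)
$\frac{A{\left(Q{\left(50 \right)} \right)}}{-4909051} = \frac{88}{-4909051} = 88 \left(- \frac{1}{4909051}\right) = - \frac{88}{4909051}$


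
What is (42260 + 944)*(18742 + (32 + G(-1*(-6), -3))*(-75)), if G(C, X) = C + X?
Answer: 696318868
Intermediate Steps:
(42260 + 944)*(18742 + (32 + G(-1*(-6), -3))*(-75)) = (42260 + 944)*(18742 + (32 + (-1*(-6) - 3))*(-75)) = 43204*(18742 + (32 + (6 - 3))*(-75)) = 43204*(18742 + (32 + 3)*(-75)) = 43204*(18742 + 35*(-75)) = 43204*(18742 - 2625) = 43204*16117 = 696318868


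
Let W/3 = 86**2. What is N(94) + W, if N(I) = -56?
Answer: 22132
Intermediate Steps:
W = 22188 (W = 3*86**2 = 3*7396 = 22188)
N(94) + W = -56 + 22188 = 22132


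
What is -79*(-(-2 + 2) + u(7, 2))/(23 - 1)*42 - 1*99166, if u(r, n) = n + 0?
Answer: -1094144/11 ≈ -99468.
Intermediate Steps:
u(r, n) = n
-79*(-(-2 + 2) + u(7, 2))/(23 - 1)*42 - 1*99166 = -79*(-(-2 + 2) + 2)/(23 - 1)*42 - 1*99166 = -79*(-1*0 + 2)/22*42 - 99166 = -79*(0 + 2)/22*42 - 99166 = -158/22*42 - 99166 = -79*1/11*42 - 99166 = -79/11*42 - 99166 = -3318/11 - 99166 = -1094144/11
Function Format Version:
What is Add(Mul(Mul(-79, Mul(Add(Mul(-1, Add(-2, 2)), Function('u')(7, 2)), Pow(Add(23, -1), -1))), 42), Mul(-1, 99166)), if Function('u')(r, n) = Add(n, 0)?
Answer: Rational(-1094144, 11) ≈ -99468.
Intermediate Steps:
Function('u')(r, n) = n
Add(Mul(Mul(-79, Mul(Add(Mul(-1, Add(-2, 2)), Function('u')(7, 2)), Pow(Add(23, -1), -1))), 42), Mul(-1, 99166)) = Add(Mul(Mul(-79, Mul(Add(Mul(-1, Add(-2, 2)), 2), Pow(Add(23, -1), -1))), 42), Mul(-1, 99166)) = Add(Mul(Mul(-79, Mul(Add(Mul(-1, 0), 2), Pow(22, -1))), 42), -99166) = Add(Mul(Mul(-79, Mul(Add(0, 2), Rational(1, 22))), 42), -99166) = Add(Mul(Mul(-79, Mul(2, Rational(1, 22))), 42), -99166) = Add(Mul(Mul(-79, Rational(1, 11)), 42), -99166) = Add(Mul(Rational(-79, 11), 42), -99166) = Add(Rational(-3318, 11), -99166) = Rational(-1094144, 11)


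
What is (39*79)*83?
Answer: 255723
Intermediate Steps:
(39*79)*83 = 3081*83 = 255723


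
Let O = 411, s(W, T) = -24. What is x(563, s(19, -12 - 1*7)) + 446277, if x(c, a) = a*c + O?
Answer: 433176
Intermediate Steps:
x(c, a) = 411 + a*c (x(c, a) = a*c + 411 = 411 + a*c)
x(563, s(19, -12 - 1*7)) + 446277 = (411 - 24*563) + 446277 = (411 - 13512) + 446277 = -13101 + 446277 = 433176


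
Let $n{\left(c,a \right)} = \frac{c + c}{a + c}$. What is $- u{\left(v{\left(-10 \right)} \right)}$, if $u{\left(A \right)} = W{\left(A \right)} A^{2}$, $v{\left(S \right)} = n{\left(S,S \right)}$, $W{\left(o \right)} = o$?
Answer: $-1$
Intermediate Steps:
$n{\left(c,a \right)} = \frac{2 c}{a + c}$
$v{\left(S \right)} = 1$ ($v{\left(S \right)} = \frac{2 S}{S + S} = \frac{2 S}{2 S} = 2 S \frac{1}{2 S} = 1$)
$u{\left(A \right)} = A^{3}$ ($u{\left(A \right)} = A A^{2} = A^{3}$)
$- u{\left(v{\left(-10 \right)} \right)} = - 1^{3} = \left(-1\right) 1 = -1$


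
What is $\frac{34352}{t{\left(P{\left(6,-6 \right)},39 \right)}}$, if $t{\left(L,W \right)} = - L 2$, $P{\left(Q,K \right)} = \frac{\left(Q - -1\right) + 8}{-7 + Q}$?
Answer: $\frac{17176}{15} \approx 1145.1$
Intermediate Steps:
$P{\left(Q,K \right)} = \frac{9 + Q}{-7 + Q}$ ($P{\left(Q,K \right)} = \frac{\left(Q + 1\right) + 8}{-7 + Q} = \frac{\left(1 + Q\right) + 8}{-7 + Q} = \frac{9 + Q}{-7 + Q}$)
$t{\left(L,W \right)} = - 2 L$
$\frac{34352}{t{\left(P{\left(6,-6 \right)},39 \right)}} = \frac{34352}{\left(-2\right) \frac{9 + 6}{-7 + 6}} = \frac{34352}{\left(-2\right) \frac{1}{-1} \cdot 15} = \frac{34352}{\left(-2\right) \left(\left(-1\right) 15\right)} = \frac{34352}{\left(-2\right) \left(-15\right)} = \frac{34352}{30} = 34352 \cdot \frac{1}{30} = \frac{17176}{15}$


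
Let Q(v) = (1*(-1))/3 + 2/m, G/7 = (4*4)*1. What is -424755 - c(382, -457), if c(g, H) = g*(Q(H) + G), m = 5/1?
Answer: -7013467/15 ≈ -4.6756e+5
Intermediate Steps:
m = 5 (m = 5*1 = 5)
G = 112 (G = 7*((4*4)*1) = 7*(16*1) = 7*16 = 112)
Q(v) = 1/15 (Q(v) = (1*(-1))/3 + 2/5 = -1*1/3 + 2*(1/5) = -1/3 + 2/5 = 1/15)
c(g, H) = 1681*g/15 (c(g, H) = g*(1/15 + 112) = g*(1681/15) = 1681*g/15)
-424755 - c(382, -457) = -424755 - 1681*382/15 = -424755 - 1*642142/15 = -424755 - 642142/15 = -7013467/15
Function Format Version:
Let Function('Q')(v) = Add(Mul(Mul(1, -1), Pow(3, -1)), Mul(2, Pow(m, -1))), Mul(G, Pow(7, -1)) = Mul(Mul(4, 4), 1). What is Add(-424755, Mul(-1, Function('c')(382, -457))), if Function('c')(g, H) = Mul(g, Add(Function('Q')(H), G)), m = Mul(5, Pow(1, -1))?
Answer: Rational(-7013467, 15) ≈ -4.6756e+5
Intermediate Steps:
m = 5 (m = Mul(5, 1) = 5)
G = 112 (G = Mul(7, Mul(Mul(4, 4), 1)) = Mul(7, Mul(16, 1)) = Mul(7, 16) = 112)
Function('Q')(v) = Rational(1, 15) (Function('Q')(v) = Add(Mul(Mul(1, -1), Pow(3, -1)), Mul(2, Pow(5, -1))) = Add(Mul(-1, Rational(1, 3)), Mul(2, Rational(1, 5))) = Add(Rational(-1, 3), Rational(2, 5)) = Rational(1, 15))
Function('c')(g, H) = Mul(Rational(1681, 15), g) (Function('c')(g, H) = Mul(g, Add(Rational(1, 15), 112)) = Mul(g, Rational(1681, 15)) = Mul(Rational(1681, 15), g))
Add(-424755, Mul(-1, Function('c')(382, -457))) = Add(-424755, Mul(-1, Mul(Rational(1681, 15), 382))) = Add(-424755, Mul(-1, Rational(642142, 15))) = Add(-424755, Rational(-642142, 15)) = Rational(-7013467, 15)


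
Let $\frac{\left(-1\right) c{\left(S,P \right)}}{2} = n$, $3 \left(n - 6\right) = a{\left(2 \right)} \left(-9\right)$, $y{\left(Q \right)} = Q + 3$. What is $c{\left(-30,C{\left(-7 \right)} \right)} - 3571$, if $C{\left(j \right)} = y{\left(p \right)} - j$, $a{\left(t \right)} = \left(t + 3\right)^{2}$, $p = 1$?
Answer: $-3433$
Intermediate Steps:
$y{\left(Q \right)} = 3 + Q$
$a{\left(t \right)} = \left(3 + t\right)^{2}$
$n = -69$ ($n = 6 + \frac{\left(3 + 2\right)^{2} \left(-9\right)}{3} = 6 + \frac{5^{2} \left(-9\right)}{3} = 6 + \frac{25 \left(-9\right)}{3} = 6 + \frac{1}{3} \left(-225\right) = 6 - 75 = -69$)
$C{\left(j \right)} = 4 - j$ ($C{\left(j \right)} = \left(3 + 1\right) - j = 4 - j$)
$c{\left(S,P \right)} = 138$ ($c{\left(S,P \right)} = \left(-2\right) \left(-69\right) = 138$)
$c{\left(-30,C{\left(-7 \right)} \right)} - 3571 = 138 - 3571 = -3433$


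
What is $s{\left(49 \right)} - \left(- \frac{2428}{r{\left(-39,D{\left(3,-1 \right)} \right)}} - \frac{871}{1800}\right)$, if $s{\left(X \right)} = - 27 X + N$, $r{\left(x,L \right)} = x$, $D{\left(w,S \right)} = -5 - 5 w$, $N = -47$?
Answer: $- \frac{33503477}{23400} \approx -1431.8$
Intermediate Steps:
$s{\left(X \right)} = -47 - 27 X$ ($s{\left(X \right)} = - 27 X - 47 = -47 - 27 X$)
$s{\left(49 \right)} - \left(- \frac{2428}{r{\left(-39,D{\left(3,-1 \right)} \right)}} - \frac{871}{1800}\right) = \left(-47 - 1323\right) - \left(- \frac{2428}{-39} - \frac{871}{1800}\right) = \left(-47 - 1323\right) - \left(\left(-2428\right) \left(- \frac{1}{39}\right) - \frac{871}{1800}\right) = -1370 - \left(\frac{2428}{39} - \frac{871}{1800}\right) = -1370 - \frac{1445477}{23400} = - \frac{33503477}{23400}$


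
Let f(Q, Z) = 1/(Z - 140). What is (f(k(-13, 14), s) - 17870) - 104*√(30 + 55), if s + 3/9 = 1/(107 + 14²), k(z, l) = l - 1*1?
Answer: -759832703/42520 - 104*√85 ≈ -18829.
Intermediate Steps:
k(z, l) = -1 + l (k(z, l) = l - 1 = -1 + l)
s = -100/303 (s = -⅓ + 1/(107 + 14²) = -⅓ + 1/(107 + 196) = -⅓ + 1/303 = -100/303 ≈ -0.33003)
f(Q, Z) = 1/(-140 + Z)
(f(k(-13, 14), s) - 17870) - 104*√(30 + 55) = (1/(-140 - 100/303) - 17870) - 104*√(30 + 55) = (1/(-42520/303) - 17870) - 104*√85 = (-303/42520 - 17870) - 104*√85 = -759832703/42520 - 104*√85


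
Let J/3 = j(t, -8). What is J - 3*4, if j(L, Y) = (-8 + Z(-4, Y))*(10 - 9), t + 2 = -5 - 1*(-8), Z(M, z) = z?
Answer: -60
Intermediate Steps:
t = 1 (t = -2 + (-5 - 1*(-8)) = -2 + (-5 + 8) = -2 + 3 = 1)
j(L, Y) = -8 + Y (j(L, Y) = (-8 + Y)*(10 - 9) = (-8 + Y)*1 = -8 + Y)
J = -48 (J = 3*(-8 - 8) = 3*(-16) = -48)
J - 3*4 = -48 - 3*4 = -48 - 12 = -60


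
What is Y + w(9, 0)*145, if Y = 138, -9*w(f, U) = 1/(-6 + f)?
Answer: 3581/27 ≈ 132.63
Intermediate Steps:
w(f, U) = -1/(9*(-6 + f))
Y + w(9, 0)*145 = 138 - 1/(-54 + 9*9)*145 = 138 - 1/(-54 + 81)*145 = 138 - 1/27*145 = 138 - 145/27 = 3581/27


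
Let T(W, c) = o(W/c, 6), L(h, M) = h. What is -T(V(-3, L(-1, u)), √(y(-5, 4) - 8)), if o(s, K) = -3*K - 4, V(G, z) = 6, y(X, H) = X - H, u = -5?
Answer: 22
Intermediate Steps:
o(s, K) = -4 - 3*K
T(W, c) = -22 (T(W, c) = -4 - 3*6 = -4 - 18 = -22)
-T(V(-3, L(-1, u)), √(y(-5, 4) - 8)) = -1*(-22) = 22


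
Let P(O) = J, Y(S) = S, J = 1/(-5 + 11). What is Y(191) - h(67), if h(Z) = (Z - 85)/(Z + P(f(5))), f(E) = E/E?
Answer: 77081/403 ≈ 191.27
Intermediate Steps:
f(E) = 1
J = ⅙ (J = 1/6 = ⅙ ≈ 0.16667)
P(O) = ⅙
h(Z) = (-85 + Z)/(⅙ + Z) (h(Z) = (Z - 85)/(Z + ⅙) = (-85 + Z)/(⅙ + Z))
Y(191) - h(67) = 191 - 6*(-85 + 67)/(1 + 6*67) = 191 - 6*(-18)/(1 + 402) = 191 - 6*(-18)/403 = 191 - 1*(-108/403) = 191 + 108/403 = 77081/403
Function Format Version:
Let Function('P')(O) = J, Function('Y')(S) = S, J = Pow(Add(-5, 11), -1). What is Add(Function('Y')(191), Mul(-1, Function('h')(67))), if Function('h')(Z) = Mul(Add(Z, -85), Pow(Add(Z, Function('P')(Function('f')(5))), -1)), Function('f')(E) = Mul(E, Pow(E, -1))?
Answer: Rational(77081, 403) ≈ 191.27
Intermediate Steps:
Function('f')(E) = 1
J = Rational(1, 6) (J = Pow(6, -1) = Rational(1, 6) ≈ 0.16667)
Function('P')(O) = Rational(1, 6)
Function('h')(Z) = Mul(Pow(Add(Rational(1, 6), Z), -1), Add(-85, Z)) (Function('h')(Z) = Mul(Add(Z, -85), Pow(Add(Z, Rational(1, 6)), -1)) = Mul(Add(-85, Z), Pow(Add(Rational(1, 6), Z), -1)) = Mul(Pow(Add(Rational(1, 6), Z), -1), Add(-85, Z)))
Add(Function('Y')(191), Mul(-1, Function('h')(67))) = Add(191, Mul(-1, Mul(6, Pow(Add(1, Mul(6, 67)), -1), Add(-85, 67)))) = Add(191, Mul(-1, Mul(6, Pow(Add(1, 402), -1), -18))) = Add(191, Mul(-1, Mul(6, Pow(403, -1), -18))) = Add(191, Mul(-1, Mul(6, Rational(1, 403), -18))) = Add(191, Mul(-1, Rational(-108, 403))) = Add(191, Rational(108, 403)) = Rational(77081, 403)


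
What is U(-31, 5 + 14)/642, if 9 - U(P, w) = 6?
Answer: 1/214 ≈ 0.0046729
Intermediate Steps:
U(P, w) = 3 (U(P, w) = 9 - 1*6 = 9 - 6 = 3)
U(-31, 5 + 14)/642 = 3/642 = 3*(1/642) = 1/214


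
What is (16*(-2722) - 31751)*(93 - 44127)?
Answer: 3315892302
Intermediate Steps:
(16*(-2722) - 31751)*(93 - 44127) = (-43552 - 31751)*(-44034) = -75303*(-44034) = 3315892302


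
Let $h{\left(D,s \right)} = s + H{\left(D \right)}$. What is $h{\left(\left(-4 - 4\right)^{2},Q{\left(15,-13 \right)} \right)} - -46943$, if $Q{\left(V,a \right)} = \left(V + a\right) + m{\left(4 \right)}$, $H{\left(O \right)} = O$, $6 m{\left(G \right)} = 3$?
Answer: $\frac{94019}{2} \approx 47010.0$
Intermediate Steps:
$m{\left(G \right)} = \frac{1}{2}$ ($m{\left(G \right)} = \frac{1}{6} \cdot 3 = \frac{1}{2}$)
$Q{\left(V,a \right)} = \frac{1}{2} + V + a$ ($Q{\left(V,a \right)} = \left(V + a\right) + \frac{1}{2} = \frac{1}{2} + V + a$)
$h{\left(D,s \right)} = D + s$ ($h{\left(D,s \right)} = s + D = D + s$)
$h{\left(\left(-4 - 4\right)^{2},Q{\left(15,-13 \right)} \right)} - -46943 = \left(\left(-4 - 4\right)^{2} + \left(\frac{1}{2} + 15 - 13\right)\right) - -46943 = \left(\left(-8\right)^{2} + \frac{5}{2}\right) + 46943 = \left(64 + \frac{5}{2}\right) + 46943 = \frac{133}{2} + 46943 = \frac{94019}{2}$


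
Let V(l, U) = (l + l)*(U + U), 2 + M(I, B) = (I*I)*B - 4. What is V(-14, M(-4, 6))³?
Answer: -128024064000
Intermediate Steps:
M(I, B) = -6 + B*I² (M(I, B) = -2 + ((I*I)*B - 4) = -2 + (I²*B - 4) = -2 + (B*I² - 4) = -2 + (-4 + B*I²) = -6 + B*I²)
V(l, U) = 4*U*l (V(l, U) = (2*l)*(2*U) = 4*U*l)
V(-14, M(-4, 6))³ = (4*(-6 + 6*(-4)²)*(-14))³ = (4*(-6 + 6*16)*(-14))³ = (4*(-6 + 96)*(-14))³ = (4*90*(-14))³ = (-5040)³ = -128024064000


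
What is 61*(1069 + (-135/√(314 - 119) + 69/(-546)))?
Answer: 11866635/182 - 549*√195/13 ≈ 64612.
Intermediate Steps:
61*(1069 + (-135/√(314 - 119) + 69/(-546))) = 61*(1069 + (-135*√195/195 + 69*(-1/546))) = 61*(1069 + (-9*√195/13 - 23/182)) = 61*(1069 + (-23/182 - 9*√195/13)) = 61*(194535/182 - 9*√195/13) = 11866635/182 - 549*√195/13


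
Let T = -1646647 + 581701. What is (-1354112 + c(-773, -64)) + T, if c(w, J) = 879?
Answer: -2418179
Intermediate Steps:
T = -1064946
(-1354112 + c(-773, -64)) + T = (-1354112 + 879) - 1064946 = -1353233 - 1064946 = -2418179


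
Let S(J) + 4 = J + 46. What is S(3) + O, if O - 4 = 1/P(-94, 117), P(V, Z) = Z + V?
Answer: 1128/23 ≈ 49.043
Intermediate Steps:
P(V, Z) = V + Z
O = 93/23 (O = 4 + 1/(-94 + 117) = 4 + 1/23 = 93/23 ≈ 4.0435)
S(J) = 42 + J (S(J) = -4 + (J + 46) = -4 + (46 + J) = 42 + J)
S(3) + O = (42 + 3) + 93/23 = 45 + 93/23 = 1128/23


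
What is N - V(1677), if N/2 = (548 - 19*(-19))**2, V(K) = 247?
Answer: 1652315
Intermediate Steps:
N = 1652562 (N = 2*(548 - 19*(-19))**2 = 2*(548 + 361)**2 = 2*909**2 = 2*826281 = 1652562)
N - V(1677) = 1652562 - 1*247 = 1652562 - 247 = 1652315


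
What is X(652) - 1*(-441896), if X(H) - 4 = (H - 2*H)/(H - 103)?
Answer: 242602448/549 ≈ 4.4190e+5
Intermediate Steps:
X(H) = 4 - H/(-103 + H) (X(H) = 4 + (H - 2*H)/(H - 103) = 4 + (-H)/(-103 + H) = 4 - H/(-103 + H))
X(652) - 1*(-441896) = (-412 + 3*652)/(-103 + 652) - 1*(-441896) = (-412 + 1956)/549 + 441896 = (1/549)*1544 + 441896 = 1544/549 + 441896 = 242602448/549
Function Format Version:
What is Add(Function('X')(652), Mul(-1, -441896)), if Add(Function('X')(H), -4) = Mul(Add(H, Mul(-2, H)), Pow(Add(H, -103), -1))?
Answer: Rational(242602448, 549) ≈ 4.4190e+5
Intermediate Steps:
Function('X')(H) = Add(4, Mul(-1, H, Pow(Add(-103, H), -1))) (Function('X')(H) = Add(4, Mul(Add(H, Mul(-2, H)), Pow(Add(H, -103), -1))) = Add(4, Mul(Mul(-1, H), Pow(Add(-103, H), -1))) = Add(4, Mul(-1, H, Pow(Add(-103, H), -1))))
Add(Function('X')(652), Mul(-1, -441896)) = Add(Mul(Pow(Add(-103, 652), -1), Add(-412, Mul(3, 652))), Mul(-1, -441896)) = Add(Mul(Pow(549, -1), Add(-412, 1956)), 441896) = Add(Mul(Rational(1, 549), 1544), 441896) = Add(Rational(1544, 549), 441896) = Rational(242602448, 549)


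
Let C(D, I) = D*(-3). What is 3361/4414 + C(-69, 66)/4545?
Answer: 1798827/2229070 ≈ 0.80699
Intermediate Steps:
C(D, I) = -3*D
3361/4414 + C(-69, 66)/4545 = 3361/4414 - 3*(-69)/4545 = 3361*(1/4414) + 207*(1/4545) = 3361/4414 + 23/505 = 1798827/2229070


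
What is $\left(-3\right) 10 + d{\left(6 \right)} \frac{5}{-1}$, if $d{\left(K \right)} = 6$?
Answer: $-60$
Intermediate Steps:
$\left(-3\right) 10 + d{\left(6 \right)} \frac{5}{-1} = \left(-3\right) 10 + 6 \frac{5}{-1} = -30 + 6 \cdot 5 \left(-1\right) = -30 + 6 \left(-5\right) = -30 - 30 = -60$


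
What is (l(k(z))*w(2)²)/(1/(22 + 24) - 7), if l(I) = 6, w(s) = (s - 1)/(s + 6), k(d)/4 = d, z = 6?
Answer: -23/1712 ≈ -0.013435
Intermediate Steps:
k(d) = 4*d
w(s) = (-1 + s)/(6 + s)
(l(k(z))*w(2)²)/(1/(22 + 24) - 7) = (6*((-1 + 2)/(6 + 2))²)/(1/(22 + 24) - 7) = (6*(1/8)²)/(1/46 - 7) = (6*((⅛)*1)²)/(1/46 - 7) = (6*(⅛)²)/(-321/46) = (6*(1/64))*(-46/321) = (3/32)*(-46/321) = -23/1712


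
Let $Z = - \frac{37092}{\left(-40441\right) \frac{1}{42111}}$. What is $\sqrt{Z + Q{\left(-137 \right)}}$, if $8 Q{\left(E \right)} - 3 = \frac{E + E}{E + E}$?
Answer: $\frac{\sqrt{252675599726930}}{80882} \approx 196.53$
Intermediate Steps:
$Q{\left(E \right)} = \frac{1}{2}$ ($Q{\left(E \right)} = \frac{3}{8} + \frac{\left(E + E\right) \frac{1}{E + E}}{8} = \frac{3}{8} + \frac{2 E \frac{1}{2 E}}{8} = \frac{3}{8} + \frac{1}{8} \cdot 1 = \frac{3}{8} + \frac{1}{8} = \frac{1}{2}$)
$Z = \frac{1561981212}{40441}$ ($Z = - \frac{37092}{\left(-40441\right) \frac{1}{42111}} = - \frac{37092}{- \frac{40441}{42111}} = \left(-37092\right) \left(- \frac{42111}{40441}\right) = \frac{1561981212}{40441} \approx 38624.0$)
$\sqrt{Z + Q{\left(-137 \right)}} = \sqrt{\frac{1561981212}{40441} + \frac{1}{2}} = \sqrt{\frac{3124002865}{80882}} = \frac{\sqrt{252675599726930}}{80882}$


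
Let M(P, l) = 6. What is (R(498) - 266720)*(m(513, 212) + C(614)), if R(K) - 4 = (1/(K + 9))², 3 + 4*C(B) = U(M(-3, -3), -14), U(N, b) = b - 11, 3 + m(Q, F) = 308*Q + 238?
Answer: -3616080172641752/85683 ≈ -4.2203e+10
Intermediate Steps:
m(Q, F) = 235 + 308*Q (m(Q, F) = -3 + (308*Q + 238) = -3 + (238 + 308*Q) = 235 + 308*Q)
U(N, b) = -11 + b
C(B) = -7 (C(B) = -¾ + (-11 - 14)/4 = -¾ + (¼)*(-25) = -¾ - 25/4 = -7)
R(K) = 4 + (9 + K)⁻² (R(K) = 4 + (1/(K + 9))² = 4 + (1/(9 + K))² = 4 + (9 + K)⁻²)
(R(498) - 266720)*(m(513, 212) + C(614)) = ((4 + (9 + 498)⁻²) - 266720)*((235 + 308*513) - 7) = ((4 + 507⁻²) - 266720)*((235 + 158004) - 7) = ((4 + 1/257049) - 266720)*(158239 - 7) = (1028197/257049 - 266720)*158232 = -68559081083/257049*158232 = -3616080172641752/85683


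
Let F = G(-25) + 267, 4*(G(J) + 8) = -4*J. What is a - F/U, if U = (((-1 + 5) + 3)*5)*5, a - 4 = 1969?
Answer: 344991/175 ≈ 1971.4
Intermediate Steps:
a = 1973 (a = 4 + 1969 = 1973)
G(J) = -8 - J (G(J) = -8 + (-4*J)/4 = -8 - J)
F = 284 (F = (-8 - 1*(-25)) + 267 = (-8 + 25) + 267 = 17 + 267 = 284)
U = 175 (U = ((4 + 3)*5)*5 = (7*5)*5 = 35*5 = 175)
a - F/U = 1973 - 284/175 = 344991/175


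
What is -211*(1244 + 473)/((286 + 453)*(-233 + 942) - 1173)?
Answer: -362287/522778 ≈ -0.69300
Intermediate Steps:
-211*(1244 + 473)/((286 + 453)*(-233 + 942) - 1173) = -362287/(739*709 - 1173) = -362287/(523951 - 1173) = -362287/522778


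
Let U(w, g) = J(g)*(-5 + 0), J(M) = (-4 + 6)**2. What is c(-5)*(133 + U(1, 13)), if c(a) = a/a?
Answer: 113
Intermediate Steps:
J(M) = 4 (J(M) = 2**2 = 4)
c(a) = 1
U(w, g) = -20 (U(w, g) = 4*(-5 + 0) = 4*(-5) = -20)
c(-5)*(133 + U(1, 13)) = 1*(133 - 20) = 1*113 = 113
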